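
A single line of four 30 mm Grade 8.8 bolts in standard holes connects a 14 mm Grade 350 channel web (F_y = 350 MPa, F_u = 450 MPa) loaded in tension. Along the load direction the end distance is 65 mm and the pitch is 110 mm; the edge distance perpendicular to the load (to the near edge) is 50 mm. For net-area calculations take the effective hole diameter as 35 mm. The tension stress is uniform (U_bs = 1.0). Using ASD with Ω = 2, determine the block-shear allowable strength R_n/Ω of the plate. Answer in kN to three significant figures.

Shear plane L_v = 65 + 3·110 = 395 mm; A_gv = 395 × 14 = 5530 mm².
A_nv = (395 − 3.5·35) × 14 = 3815 mm².
A_nt = (50 − 0.5·35) × 14 = 455 mm².
0.6 F_u A_nv = 1030 kN; 0.6 F_y A_gv = 1161 kN → shear rupture governs the shear term.
R_n = 1030 + 1.0 × 450 × 455 / 1000 = 1235 kN.
Allowable strength R_n/Ω = 1235 / 2 = 617 kN.

617 kN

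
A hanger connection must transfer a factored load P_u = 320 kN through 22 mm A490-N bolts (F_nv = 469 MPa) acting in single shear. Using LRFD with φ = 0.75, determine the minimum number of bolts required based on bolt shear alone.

A_b = π·22²/4 = 380.1 mm².
Per-bolt design strength φR_n = 0.75 × 469 × 380.1 × 1 / 1000 = 133.7 kN.
n ≥ 320 / 133.7 = 2.393 → use 3 bolts.

3 bolts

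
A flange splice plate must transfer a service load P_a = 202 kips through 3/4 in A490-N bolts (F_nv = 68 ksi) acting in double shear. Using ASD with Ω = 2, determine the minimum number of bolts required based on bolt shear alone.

7 bolts

A_b = π·0.75²/4 = 0.4418 in².
Per-bolt allowable strength R_n/Ω = 68 × 0.4418 × 2 / 2 = 30.04 kips.
n ≥ 202 / 30.04 = 6.724 → use 7 bolts.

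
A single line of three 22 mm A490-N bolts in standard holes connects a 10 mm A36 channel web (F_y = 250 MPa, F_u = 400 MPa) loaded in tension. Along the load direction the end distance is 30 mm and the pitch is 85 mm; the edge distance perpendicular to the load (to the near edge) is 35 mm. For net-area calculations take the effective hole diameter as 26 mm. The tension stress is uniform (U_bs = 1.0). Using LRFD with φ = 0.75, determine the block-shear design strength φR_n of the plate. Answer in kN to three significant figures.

Shear plane L_v = 30 + 2·85 = 200 mm; A_gv = 200 × 10 = 2000 mm².
A_nv = (200 − 2.5·26) × 10 = 1350 mm².
A_nt = (35 − 0.5·26) × 10 = 220 mm².
0.6 F_u A_nv = 324 kN; 0.6 F_y A_gv = 300 kN → shear yielding governs the shear term.
R_n = 300 + 1.0 × 400 × 220 / 1000 = 388 kN.
Design strength φR_n = 0.75 × 388 = 291 kN.

291 kN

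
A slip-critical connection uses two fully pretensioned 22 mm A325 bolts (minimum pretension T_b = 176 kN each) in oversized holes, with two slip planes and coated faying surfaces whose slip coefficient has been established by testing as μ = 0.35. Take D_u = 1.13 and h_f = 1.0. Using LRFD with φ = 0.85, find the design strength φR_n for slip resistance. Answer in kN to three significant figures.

R_n = μ · D_u · h_f · T_b · n_s · n_b = 0.35 × 1.13 × 1.0 × 176 × 2 × 2 = 278.4 kN.
Design strength φR_n = 0.85 × 278.4 = 237 kN.

237 kN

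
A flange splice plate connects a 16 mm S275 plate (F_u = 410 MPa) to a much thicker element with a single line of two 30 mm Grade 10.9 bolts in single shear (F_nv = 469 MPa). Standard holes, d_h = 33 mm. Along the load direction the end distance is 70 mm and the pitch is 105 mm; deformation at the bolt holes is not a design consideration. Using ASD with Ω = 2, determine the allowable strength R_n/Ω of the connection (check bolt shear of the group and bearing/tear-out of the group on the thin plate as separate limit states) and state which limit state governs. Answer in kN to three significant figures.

332 kN (bolt shear governs)

Bolt shear: A_b = π·30²/4 = 706.9 mm²; R_n = 469 × 706.9 × 2 × 1 / 1000 = 663 kN → 663 / 2 = 332 kN.
Bearing (1.5 l_c t F_u ≤ 3.0 d t F_u): upper limit = 3.0·30·16·410 / 1000 = 590.4 kN.
  Edge l_c = 70 − 33/2 = 53.5 → r_n = 526.4 kN; interior l_c = 105 − 33 = 72 → r_n = 590.4 kN.
  R_n,bearing = 1·526.4 + 1·590.4 = 1117 kN → 1117 / 2 = 558 kN.
Bolt shear governs: 332 kN.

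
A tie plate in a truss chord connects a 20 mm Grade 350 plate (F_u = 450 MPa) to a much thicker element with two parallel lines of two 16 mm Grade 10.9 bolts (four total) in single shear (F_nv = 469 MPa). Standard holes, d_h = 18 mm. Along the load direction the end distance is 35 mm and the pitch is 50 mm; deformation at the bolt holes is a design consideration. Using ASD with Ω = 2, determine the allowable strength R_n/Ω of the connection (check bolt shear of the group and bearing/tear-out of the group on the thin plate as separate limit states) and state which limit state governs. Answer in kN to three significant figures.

189 kN (bolt shear governs)

Bolt shear: A_b = π·16²/4 = 201.1 mm²; R_n = 469 × 201.1 × 4 × 1 / 1000 = 377.2 kN → 377.2 / 2 = 189 kN.
Bearing (1.2 l_c t F_u ≤ 2.4 d t F_u): upper limit = 2.4·16·20·450 / 1000 = 345.6 kN.
  Edge l_c = 35 − 18/2 = 26 → r_n = 280.8 kN; interior l_c = 50 − 18 = 32 → r_n = 345.6 kN.
  R_n,bearing = 2·280.8 + 2·345.6 = 1253 kN → 1253 / 2 = 626 kN.
Bolt shear governs: 189 kN.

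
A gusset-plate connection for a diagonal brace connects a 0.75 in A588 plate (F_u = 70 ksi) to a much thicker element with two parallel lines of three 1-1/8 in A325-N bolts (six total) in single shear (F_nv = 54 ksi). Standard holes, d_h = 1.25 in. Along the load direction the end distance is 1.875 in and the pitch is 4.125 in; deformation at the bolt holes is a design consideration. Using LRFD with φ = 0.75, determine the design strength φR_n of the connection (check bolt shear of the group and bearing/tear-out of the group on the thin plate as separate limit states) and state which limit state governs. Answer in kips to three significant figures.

Bolt shear: A_b = π·1.125²/4 = 0.994 in²; R_n = 54 × 0.994 × 6 × 1 = 322.1 kips → 0.75 × 322.1 = 242 kips.
Bearing (1.2 l_c t F_u ≤ 2.4 d t F_u): upper limit = 2.4·1.125·0.75·70 = 141.8 kips.
  Edge l_c = 1.875 − 1.25/2 = 1.25 → r_n = 78.75 kips; interior l_c = 4.125 − 1.25 = 2.875 → r_n = 141.8 kips.
  R_n,bearing = 2·78.75 + 4·141.8 = 724.5 kips → 0.75 × 724.5 = 543 kips.
Bolt shear governs: 242 kips.

242 kips (bolt shear governs)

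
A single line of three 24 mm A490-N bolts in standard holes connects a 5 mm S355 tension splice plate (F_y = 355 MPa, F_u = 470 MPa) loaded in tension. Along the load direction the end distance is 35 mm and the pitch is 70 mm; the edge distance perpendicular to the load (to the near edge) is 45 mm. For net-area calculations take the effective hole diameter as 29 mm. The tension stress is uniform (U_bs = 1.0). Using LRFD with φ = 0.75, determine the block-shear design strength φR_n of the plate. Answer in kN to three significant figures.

162 kN

Shear plane L_v = 35 + 2·70 = 175 mm; A_gv = 175 × 5 = 875 mm².
A_nv = (175 − 2.5·29) × 5 = 512.5 mm².
A_nt = (45 − 0.5·29) × 5 = 152.5 mm².
0.6 F_u A_nv = 144.5 kN; 0.6 F_y A_gv = 186.4 kN → shear rupture governs the shear term.
R_n = 144.5 + 1.0 × 470 × 152.5 / 1000 = 216.2 kN.
Design strength φR_n = 0.75 × 216.2 = 162 kN.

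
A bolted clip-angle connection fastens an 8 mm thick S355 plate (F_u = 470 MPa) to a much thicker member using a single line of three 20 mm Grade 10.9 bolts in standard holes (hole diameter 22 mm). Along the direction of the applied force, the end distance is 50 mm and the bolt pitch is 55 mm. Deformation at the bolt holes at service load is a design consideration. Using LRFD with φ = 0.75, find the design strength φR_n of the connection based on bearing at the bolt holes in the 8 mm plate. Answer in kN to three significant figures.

355 kN

Per bolt r_n = 1.2 l_c t F_u ≤ 2.4 d t F_u; upper limit = 2.4 × 20 × 8 × 470 / 1000 = 180.5 kN.
Edge bolt: l_c = 50 − 22/2 = 39 mm → 1.2 × 39 × 8 × 470 / 1000 = 176 → r_n = 176 kN.
Interior bolts: l_c = 55 − 22 = 33 mm → 1.2 × 33 × 8 × 470 / 1000 = 148.9 → r_n = 148.9 kN.
R_n = 1 × 176 + 2 × 148.9 = 473.8 kN.
Design strength φR_n = 0.75 × 473.8 = 355 kN.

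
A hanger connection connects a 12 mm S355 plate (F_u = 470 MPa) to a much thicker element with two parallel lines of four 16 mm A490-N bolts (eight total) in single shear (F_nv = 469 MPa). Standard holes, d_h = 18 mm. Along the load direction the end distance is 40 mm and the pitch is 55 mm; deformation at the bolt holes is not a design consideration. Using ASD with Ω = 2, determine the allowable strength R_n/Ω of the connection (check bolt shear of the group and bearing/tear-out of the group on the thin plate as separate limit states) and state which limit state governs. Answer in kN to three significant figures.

Bolt shear: A_b = π·16²/4 = 201.1 mm²; R_n = 469 × 201.1 × 8 × 1 / 1000 = 754.4 kN → 754.4 / 2 = 377 kN.
Bearing (1.5 l_c t F_u ≤ 3.0 d t F_u): upper limit = 3.0·16·12·470 / 1000 = 270.7 kN.
  Edge l_c = 40 − 18/2 = 31 → r_n = 262.3 kN; interior l_c = 55 − 18 = 37 → r_n = 270.7 kN.
  R_n,bearing = 2·262.3 + 6·270.7 = 2149 kN → 2149 / 2 = 1070 kN.
Bolt shear governs: 377 kN.

377 kN (bolt shear governs)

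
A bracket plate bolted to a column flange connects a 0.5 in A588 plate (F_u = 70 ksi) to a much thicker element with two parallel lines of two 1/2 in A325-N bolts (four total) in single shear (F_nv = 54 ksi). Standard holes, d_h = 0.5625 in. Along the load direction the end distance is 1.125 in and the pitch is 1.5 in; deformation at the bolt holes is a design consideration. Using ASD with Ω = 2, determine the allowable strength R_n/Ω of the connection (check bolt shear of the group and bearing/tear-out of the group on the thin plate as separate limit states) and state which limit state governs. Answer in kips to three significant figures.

Bolt shear: A_b = π·0.5²/4 = 0.1963 in²; R_n = 54 × 0.1963 × 4 × 1 = 42.41 kips → 42.41 / 2 = 21.2 kips.
Bearing (1.2 l_c t F_u ≤ 2.4 d t F_u): upper limit = 2.4·0.5·0.5·70 = 42 kips.
  Edge l_c = 1.125 − 0.5625/2 = 0.8438 → r_n = 35.44 kips; interior l_c = 1.5 − 0.5625 = 0.9375 → r_n = 39.38 kips.
  R_n,bearing = 2·35.44 + 2·39.38 = 149.6 kips → 149.6 / 2 = 74.8 kips.
Bolt shear governs: 21.2 kips.

21.2 kips (bolt shear governs)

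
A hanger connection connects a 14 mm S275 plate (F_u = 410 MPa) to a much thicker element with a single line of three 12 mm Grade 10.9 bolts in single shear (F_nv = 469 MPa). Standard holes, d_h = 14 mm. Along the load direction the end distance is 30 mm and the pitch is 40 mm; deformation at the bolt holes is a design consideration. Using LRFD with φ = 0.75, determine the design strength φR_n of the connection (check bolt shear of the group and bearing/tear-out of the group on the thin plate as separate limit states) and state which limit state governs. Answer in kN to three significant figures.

119 kN (bolt shear governs)

Bolt shear: A_b = π·12²/4 = 113.1 mm²; R_n = 469 × 113.1 × 3 × 1 / 1000 = 159.1 kN → 0.75 × 159.1 = 119 kN.
Bearing (1.2 l_c t F_u ≤ 2.4 d t F_u): upper limit = 2.4·12·14·410 / 1000 = 165.3 kN.
  Edge l_c = 30 − 14/2 = 23 → r_n = 158.4 kN; interior l_c = 40 − 14 = 26 → r_n = 165.3 kN.
  R_n,bearing = 1·158.4 + 2·165.3 = 489 kN → 0.75 × 489 = 367 kN.
Bolt shear governs: 119 kN.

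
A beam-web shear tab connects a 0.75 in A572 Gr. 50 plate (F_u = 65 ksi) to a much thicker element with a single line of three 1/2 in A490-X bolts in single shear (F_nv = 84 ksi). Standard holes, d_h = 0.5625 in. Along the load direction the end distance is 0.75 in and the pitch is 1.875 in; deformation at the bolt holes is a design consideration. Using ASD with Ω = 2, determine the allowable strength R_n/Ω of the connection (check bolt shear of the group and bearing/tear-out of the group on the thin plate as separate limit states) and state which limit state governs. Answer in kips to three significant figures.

24.7 kips (bolt shear governs)

Bolt shear: A_b = π·0.5²/4 = 0.1963 in²; R_n = 84 × 0.1963 × 3 × 1 = 49.48 kips → 49.48 / 2 = 24.7 kips.
Bearing (1.2 l_c t F_u ≤ 2.4 d t F_u): upper limit = 2.4·0.5·0.75·65 = 58.5 kips.
  Edge l_c = 0.75 − 0.5625/2 = 0.4688 → r_n = 27.42 kips; interior l_c = 1.875 − 0.5625 = 1.312 → r_n = 58.5 kips.
  R_n,bearing = 1·27.42 + 2·58.5 = 144.4 kips → 144.4 / 2 = 72.2 kips.
Bolt shear governs: 24.7 kips.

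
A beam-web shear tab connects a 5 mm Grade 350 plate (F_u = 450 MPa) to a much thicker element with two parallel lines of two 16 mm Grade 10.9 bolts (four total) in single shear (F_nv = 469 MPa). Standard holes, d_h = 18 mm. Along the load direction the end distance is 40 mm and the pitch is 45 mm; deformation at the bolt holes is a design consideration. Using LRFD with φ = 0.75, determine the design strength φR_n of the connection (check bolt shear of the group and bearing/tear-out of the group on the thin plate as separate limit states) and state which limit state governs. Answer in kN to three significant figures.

Bolt shear: A_b = π·16²/4 = 201.1 mm²; R_n = 469 × 201.1 × 4 × 1 / 1000 = 377.2 kN → 0.75 × 377.2 = 283 kN.
Bearing (1.2 l_c t F_u ≤ 2.4 d t F_u): upper limit = 2.4·16·5·450 / 1000 = 86.4 kN.
  Edge l_c = 40 − 18/2 = 31 → r_n = 83.7 kN; interior l_c = 45 − 18 = 27 → r_n = 72.9 kN.
  R_n,bearing = 2·83.7 + 2·72.9 = 313.2 kN → 0.75 × 313.2 = 235 kN.
Bearing governs: 235 kN.

235 kN (bearing governs)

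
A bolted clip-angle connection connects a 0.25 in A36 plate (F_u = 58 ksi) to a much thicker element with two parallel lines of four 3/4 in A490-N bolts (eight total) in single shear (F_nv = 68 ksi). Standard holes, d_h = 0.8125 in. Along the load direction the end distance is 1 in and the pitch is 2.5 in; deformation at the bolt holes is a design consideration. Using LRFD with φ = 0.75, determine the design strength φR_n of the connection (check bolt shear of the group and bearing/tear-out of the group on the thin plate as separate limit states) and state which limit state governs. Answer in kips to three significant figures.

133 kips (bearing governs)

Bolt shear: A_b = π·0.75²/4 = 0.4418 in²; R_n = 68 × 0.4418 × 8 × 1 = 240.3 kips → 0.75 × 240.3 = 180 kips.
Bearing (1.2 l_c t F_u ≤ 2.4 d t F_u): upper limit = 2.4·0.75·0.25·58 = 26.1 kips.
  Edge l_c = 1 − 0.8125/2 = 0.5938 → r_n = 10.33 kips; interior l_c = 2.5 − 0.8125 = 1.688 → r_n = 26.1 kips.
  R_n,bearing = 2·10.33 + 6·26.1 = 177.3 kips → 0.75 × 177.3 = 133 kips.
Bearing governs: 133 kips.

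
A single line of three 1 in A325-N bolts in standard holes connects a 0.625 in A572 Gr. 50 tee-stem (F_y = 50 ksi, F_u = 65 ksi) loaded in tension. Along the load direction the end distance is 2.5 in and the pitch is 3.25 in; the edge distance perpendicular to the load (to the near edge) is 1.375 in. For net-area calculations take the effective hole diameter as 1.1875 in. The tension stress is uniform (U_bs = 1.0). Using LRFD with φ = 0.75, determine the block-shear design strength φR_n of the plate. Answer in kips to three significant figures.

134 kips

Shear plane L_v = 2.5 + 2·3.25 = 9 in; A_gv = 9 × 0.625 = 5.625 in².
A_nv = (9 − 2.5·1.1875) × 0.625 = 3.77 in².
A_nt = (1.375 − 0.5·1.1875) × 0.625 = 0.4883 in².
0.6 F_u A_nv = 147 kips; 0.6 F_y A_gv = 168.8 kips → shear rupture governs the shear term.
R_n = 147 + 1.0 × 65 × 0.4883 = 178.8 kips.
Design strength φR_n = 0.75 × 178.8 = 134 kips.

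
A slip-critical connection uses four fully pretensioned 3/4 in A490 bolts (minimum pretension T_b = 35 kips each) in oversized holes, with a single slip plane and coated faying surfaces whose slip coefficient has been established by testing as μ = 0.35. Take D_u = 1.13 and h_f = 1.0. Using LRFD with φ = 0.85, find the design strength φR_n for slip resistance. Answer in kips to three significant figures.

47.1 kips

R_n = μ · D_u · h_f · T_b · n_s · n_b = 0.35 × 1.13 × 1.0 × 35 × 1 × 4 = 55.37 kips.
Design strength φR_n = 0.85 × 55.37 = 47.1 kips.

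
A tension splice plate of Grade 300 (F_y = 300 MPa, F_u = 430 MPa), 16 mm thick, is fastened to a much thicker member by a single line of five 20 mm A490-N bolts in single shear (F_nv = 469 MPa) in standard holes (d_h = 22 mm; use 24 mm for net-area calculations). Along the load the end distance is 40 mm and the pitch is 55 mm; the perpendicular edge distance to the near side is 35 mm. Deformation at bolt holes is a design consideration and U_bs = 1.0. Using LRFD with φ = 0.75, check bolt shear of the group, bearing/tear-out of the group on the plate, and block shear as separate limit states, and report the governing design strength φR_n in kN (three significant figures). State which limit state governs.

553 kN (bolt shear governs)

Bolt shear: A_b = π·20²/4 = 314.2 mm²; R_n = 469 × 314.2 × 5 × 1 / 1000 = 736.7 kN → 0.75 × 736.7 = 553 kN.
Bearing: edge l_c = 29, r_n = 239.4 kN; interior l_c = 33, r_n = 272.4 kN; R_n = 239.4 + 4·272.4 = 1329 kN → 997 kN.
Block shear: A_gv = 4160, A_nv = 2432, A_nt = 368 mm²; R_n = min(0.6F_uA_nv, 0.6F_yA_gv) + U_bs·F_u·A_nt = 785.7 kN → 589 kN.
Bolt shear governs: 553 kN.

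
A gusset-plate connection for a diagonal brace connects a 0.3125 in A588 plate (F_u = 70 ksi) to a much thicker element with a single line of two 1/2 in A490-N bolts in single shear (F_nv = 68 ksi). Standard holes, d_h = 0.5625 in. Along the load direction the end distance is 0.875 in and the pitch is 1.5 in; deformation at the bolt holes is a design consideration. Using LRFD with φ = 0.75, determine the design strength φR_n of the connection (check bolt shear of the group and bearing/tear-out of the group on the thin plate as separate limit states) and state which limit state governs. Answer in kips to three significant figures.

20 kips (bolt shear governs)

Bolt shear: A_b = π·0.5²/4 = 0.1963 in²; R_n = 68 × 0.1963 × 2 × 1 = 26.7 kips → 0.75 × 26.7 = 20 kips.
Bearing (1.2 l_c t F_u ≤ 2.4 d t F_u): upper limit = 2.4·0.5·0.3125·70 = 26.25 kips.
  Edge l_c = 0.875 − 0.5625/2 = 0.5938 → r_n = 15.59 kips; interior l_c = 1.5 − 0.5625 = 0.9375 → r_n = 24.61 kips.
  R_n,bearing = 1·15.59 + 1·24.61 = 40.2 kips → 0.75 × 40.2 = 30.1 kips.
Bolt shear governs: 20 kips.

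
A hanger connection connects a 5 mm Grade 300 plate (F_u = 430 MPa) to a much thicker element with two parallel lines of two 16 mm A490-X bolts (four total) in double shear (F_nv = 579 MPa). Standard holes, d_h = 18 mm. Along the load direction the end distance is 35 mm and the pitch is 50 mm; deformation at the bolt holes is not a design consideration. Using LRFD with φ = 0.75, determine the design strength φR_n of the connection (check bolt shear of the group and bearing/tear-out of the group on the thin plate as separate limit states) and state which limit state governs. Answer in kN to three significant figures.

Bolt shear: A_b = π·16²/4 = 201.1 mm²; R_n = 579 × 201.1 × 4 × 2 / 1000 = 931.3 kN → 0.75 × 931.3 = 698 kN.
Bearing (1.5 l_c t F_u ≤ 3.0 d t F_u): upper limit = 3.0·16·5·430 / 1000 = 103.2 kN.
  Edge l_c = 35 − 18/2 = 26 → r_n = 83.85 kN; interior l_c = 50 − 18 = 32 → r_n = 103.2 kN.
  R_n,bearing = 2·83.85 + 2·103.2 = 374.1 kN → 0.75 × 374.1 = 281 kN.
Bearing governs: 281 kN.

281 kN (bearing governs)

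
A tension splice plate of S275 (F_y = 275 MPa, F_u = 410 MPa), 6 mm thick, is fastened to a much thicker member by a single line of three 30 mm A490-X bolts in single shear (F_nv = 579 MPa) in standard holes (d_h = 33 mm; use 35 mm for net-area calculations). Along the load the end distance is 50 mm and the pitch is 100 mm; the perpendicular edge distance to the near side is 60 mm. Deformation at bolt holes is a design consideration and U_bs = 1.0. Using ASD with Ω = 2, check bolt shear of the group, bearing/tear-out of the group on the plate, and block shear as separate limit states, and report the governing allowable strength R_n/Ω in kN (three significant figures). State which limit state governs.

172 kN (block shear governs)

Bolt shear: A_b = π·30²/4 = 706.9 mm²; R_n = 579 × 706.9 × 3 × 1 / 1000 = 1228 kN → 1228 / 2 = 614 kN.
Bearing: edge l_c = 33.5, r_n = 98.89 kN; interior l_c = 67, r_n = 177.1 kN; R_n = 98.89 + 2·177.1 = 453.1 kN → 227 kN.
Block shear: A_gv = 1500, A_nv = 975, A_nt = 255 mm²; R_n = min(0.6F_uA_nv, 0.6F_yA_gv) + U_bs·F_u·A_nt = 344.4 kN → 172 kN.
Block shear governs: 172 kN.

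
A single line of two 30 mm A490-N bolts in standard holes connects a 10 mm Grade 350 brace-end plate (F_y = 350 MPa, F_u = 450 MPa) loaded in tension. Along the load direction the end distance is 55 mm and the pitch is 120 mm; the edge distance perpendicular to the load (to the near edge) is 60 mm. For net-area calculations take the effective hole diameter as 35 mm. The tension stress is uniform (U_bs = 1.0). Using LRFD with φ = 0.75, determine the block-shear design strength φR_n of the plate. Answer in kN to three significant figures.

Shear plane L_v = 55 + 1·120 = 175 mm; A_gv = 175 × 10 = 1750 mm².
A_nv = (175 − 1.5·35) × 10 = 1225 mm².
A_nt = (60 − 0.5·35) × 10 = 425 mm².
0.6 F_u A_nv = 330.8 kN; 0.6 F_y A_gv = 367.5 kN → shear rupture governs the shear term.
R_n = 330.8 + 1.0 × 450 × 425 / 1000 = 522 kN.
Design strength φR_n = 0.75 × 522 = 392 kN.

392 kN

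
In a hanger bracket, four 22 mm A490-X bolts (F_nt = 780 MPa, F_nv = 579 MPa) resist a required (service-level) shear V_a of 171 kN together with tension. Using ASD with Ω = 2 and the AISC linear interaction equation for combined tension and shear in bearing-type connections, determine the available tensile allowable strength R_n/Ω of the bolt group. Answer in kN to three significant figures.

A_b = π·22²/4 = 380.1 mm²; f_rv = 171 × 1000 / (4 × 380.1) = 112.5 MPa.
F'_nt = 1.3 F_nt − (Ω F_nt / F_nv) f_rv = 1.3·780 − (2·780/579)·112.5 = 711 MPa, capped at F_nt → F'_nt = 711 MPa.
R_n = F'_nt · A_b · n = 711 × 380.1 × 4 / 1000 = 1081 kN.
Allowable strength R_n/Ω = 1081 / 2 = 541 kN.

541 kN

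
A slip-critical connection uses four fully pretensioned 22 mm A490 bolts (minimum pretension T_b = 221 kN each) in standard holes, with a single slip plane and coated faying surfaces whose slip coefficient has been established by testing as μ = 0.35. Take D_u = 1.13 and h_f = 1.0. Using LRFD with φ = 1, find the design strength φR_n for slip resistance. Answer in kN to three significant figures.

350 kN

R_n = μ · D_u · h_f · T_b · n_s · n_b = 0.35 × 1.13 × 1.0 × 221 × 1 × 4 = 349.6 kN.
Design strength φR_n = 1 × 349.6 = 350 kN.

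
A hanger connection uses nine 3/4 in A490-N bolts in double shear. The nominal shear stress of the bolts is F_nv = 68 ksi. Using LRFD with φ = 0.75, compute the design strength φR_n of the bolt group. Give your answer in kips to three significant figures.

A_b = π × 0.75² / 4 = 0.4418 in².
R_n = F_nv · A_b · n · n_s = 68 × 0.4418 × 9 × 2 = 540.7 kips.
Design strength φR_n = 0.75 × 540.7 = 406 kips.

406 kips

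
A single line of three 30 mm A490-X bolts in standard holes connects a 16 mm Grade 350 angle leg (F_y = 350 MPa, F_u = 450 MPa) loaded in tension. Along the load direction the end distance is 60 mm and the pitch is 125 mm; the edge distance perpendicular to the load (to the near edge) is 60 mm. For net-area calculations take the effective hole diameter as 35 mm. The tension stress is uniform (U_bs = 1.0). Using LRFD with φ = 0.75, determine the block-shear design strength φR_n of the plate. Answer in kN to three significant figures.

950 kN

Shear plane L_v = 60 + 2·125 = 310 mm; A_gv = 310 × 16 = 4960 mm².
A_nv = (310 − 2.5·35) × 16 = 3560 mm².
A_nt = (60 − 0.5·35) × 16 = 680 mm².
0.6 F_u A_nv = 961.2 kN; 0.6 F_y A_gv = 1042 kN → shear rupture governs the shear term.
R_n = 961.2 + 1.0 × 450 × 680 / 1000 = 1267 kN.
Design strength φR_n = 0.75 × 1267 = 950 kN.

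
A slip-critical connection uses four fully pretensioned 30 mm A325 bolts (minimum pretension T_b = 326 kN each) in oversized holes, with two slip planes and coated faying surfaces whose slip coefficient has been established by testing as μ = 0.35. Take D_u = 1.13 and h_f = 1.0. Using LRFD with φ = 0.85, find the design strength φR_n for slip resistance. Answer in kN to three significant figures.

877 kN

R_n = μ · D_u · h_f · T_b · n_s · n_b = 0.35 × 1.13 × 1.0 × 326 × 2 × 4 = 1031 kN.
Design strength φR_n = 0.85 × 1031 = 877 kN.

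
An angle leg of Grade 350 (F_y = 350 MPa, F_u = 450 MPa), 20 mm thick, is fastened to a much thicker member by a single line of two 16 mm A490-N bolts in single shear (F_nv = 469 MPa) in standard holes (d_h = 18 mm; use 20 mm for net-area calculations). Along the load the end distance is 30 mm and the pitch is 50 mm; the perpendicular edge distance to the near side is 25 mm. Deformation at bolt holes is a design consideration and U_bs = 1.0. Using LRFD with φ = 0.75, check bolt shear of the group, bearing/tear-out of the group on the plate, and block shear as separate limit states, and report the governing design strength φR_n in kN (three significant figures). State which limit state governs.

141 kN (bolt shear governs)

Bolt shear: A_b = π·16²/4 = 201.1 mm²; R_n = 469 × 201.1 × 2 × 1 / 1000 = 188.6 kN → 0.75 × 188.6 = 141 kN.
Bearing: edge l_c = 21, r_n = 226.8 kN; interior l_c = 32, r_n = 345.6 kN; R_n = 226.8 + 1·345.6 = 572.4 kN → 429 kN.
Block shear: A_gv = 1600, A_nv = 1000, A_nt = 300 mm²; R_n = min(0.6F_uA_nv, 0.6F_yA_gv) + U_bs·F_u·A_nt = 405 kN → 304 kN.
Bolt shear governs: 141 kN.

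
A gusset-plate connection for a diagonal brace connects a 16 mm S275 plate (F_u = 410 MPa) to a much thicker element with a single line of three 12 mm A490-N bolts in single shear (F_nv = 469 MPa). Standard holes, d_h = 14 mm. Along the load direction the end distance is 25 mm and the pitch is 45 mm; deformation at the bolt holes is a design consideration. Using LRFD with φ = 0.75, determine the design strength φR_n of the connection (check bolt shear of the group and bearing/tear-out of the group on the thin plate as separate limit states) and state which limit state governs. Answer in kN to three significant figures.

Bolt shear: A_b = π·12²/4 = 113.1 mm²; R_n = 469 × 113.1 × 3 × 1 / 1000 = 159.1 kN → 0.75 × 159.1 = 119 kN.
Bearing (1.2 l_c t F_u ≤ 2.4 d t F_u): upper limit = 2.4·12·16·410 / 1000 = 188.9 kN.
  Edge l_c = 25 − 14/2 = 18 → r_n = 141.7 kN; interior l_c = 45 − 14 = 31 → r_n = 188.9 kN.
  R_n,bearing = 1·141.7 + 2·188.9 = 519.6 kN → 0.75 × 519.6 = 390 kN.
Bolt shear governs: 119 kN.

119 kN (bolt shear governs)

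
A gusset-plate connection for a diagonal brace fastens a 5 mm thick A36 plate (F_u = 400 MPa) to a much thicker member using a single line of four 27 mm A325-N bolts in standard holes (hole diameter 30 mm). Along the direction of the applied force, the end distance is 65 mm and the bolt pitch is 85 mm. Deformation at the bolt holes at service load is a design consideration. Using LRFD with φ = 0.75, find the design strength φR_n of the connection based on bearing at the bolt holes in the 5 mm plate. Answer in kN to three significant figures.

382 kN

Per bolt r_n = 1.2 l_c t F_u ≤ 2.4 d t F_u; upper limit = 2.4 × 27 × 5 × 400 / 1000 = 129.6 kN.
Edge bolt: l_c = 65 − 30/2 = 50 mm → 1.2 × 50 × 5 × 400 / 1000 = 120 → r_n = 120 kN.
Interior bolts: l_c = 85 − 30 = 55 mm → 1.2 × 55 × 5 × 400 / 1000 = 132 → r_n = 129.6 kN.
R_n = 1 × 120 + 3 × 129.6 = 508.8 kN.
Design strength φR_n = 0.75 × 508.8 = 382 kN.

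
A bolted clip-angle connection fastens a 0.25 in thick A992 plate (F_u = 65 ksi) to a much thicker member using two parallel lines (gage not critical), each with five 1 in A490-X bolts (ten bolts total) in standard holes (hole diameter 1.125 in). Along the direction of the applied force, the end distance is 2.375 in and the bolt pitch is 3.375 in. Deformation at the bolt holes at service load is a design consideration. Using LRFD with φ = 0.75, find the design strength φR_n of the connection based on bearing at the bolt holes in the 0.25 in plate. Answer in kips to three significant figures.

Per bolt r_n = 1.2 l_c t F_u ≤ 2.4 d t F_u; upper limit = 2.4 × 1 × 0.25 × 65 = 39 kips.
Edge bolt: l_c = 2.375 − 1.125/2 = 1.812 in → 1.2 × 1.812 × 0.25 × 65 = 35.34 → r_n = 35.34 kips.
Interior bolts: l_c = 3.375 − 1.125 = 2.25 in → 1.2 × 2.25 × 0.25 × 65 = 43.87 → r_n = 39 kips.
R_n = 2 × 35.34 + 8 × 39 = 382.7 kips.
Design strength φR_n = 0.75 × 382.7 = 287 kips.

287 kips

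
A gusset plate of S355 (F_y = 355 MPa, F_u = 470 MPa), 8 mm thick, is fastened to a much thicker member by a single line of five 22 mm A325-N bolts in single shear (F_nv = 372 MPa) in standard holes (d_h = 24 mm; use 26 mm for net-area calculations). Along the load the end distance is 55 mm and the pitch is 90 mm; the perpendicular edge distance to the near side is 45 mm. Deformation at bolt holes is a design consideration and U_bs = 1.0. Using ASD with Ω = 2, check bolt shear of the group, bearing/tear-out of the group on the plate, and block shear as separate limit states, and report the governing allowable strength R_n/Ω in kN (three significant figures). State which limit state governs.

Bolt shear: A_b = π·22²/4 = 380.1 mm²; R_n = 372 × 380.1 × 5 × 1 / 1000 = 707 kN → 707 / 2 = 354 kN.
Bearing: edge l_c = 43, r_n = 194 kN; interior l_c = 66, r_n = 198.5 kN; R_n = 194 + 4·198.5 = 988.1 kN → 494 kN.
Block shear: A_gv = 3320, A_nv = 2384, A_nt = 256 mm²; R_n = min(0.6F_uA_nv, 0.6F_yA_gv) + U_bs·F_u·A_nt = 792.6 kN → 396 kN.
Bolt shear governs: 354 kN.

354 kN (bolt shear governs)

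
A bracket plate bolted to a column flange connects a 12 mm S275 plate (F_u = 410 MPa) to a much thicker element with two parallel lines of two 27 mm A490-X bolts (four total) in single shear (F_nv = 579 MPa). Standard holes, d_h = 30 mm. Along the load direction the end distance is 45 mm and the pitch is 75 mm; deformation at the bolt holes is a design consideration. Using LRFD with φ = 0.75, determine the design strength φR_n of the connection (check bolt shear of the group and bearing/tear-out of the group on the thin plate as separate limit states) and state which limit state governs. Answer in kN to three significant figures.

Bolt shear: A_b = π·27²/4 = 572.6 mm²; R_n = 579 × 572.6 × 4 × 1 / 1000 = 1326 kN → 0.75 × 1326 = 995 kN.
Bearing (1.2 l_c t F_u ≤ 2.4 d t F_u): upper limit = 2.4·27·12·410 / 1000 = 318.8 kN.
  Edge l_c = 45 − 30/2 = 30 → r_n = 177.1 kN; interior l_c = 75 − 30 = 45 → r_n = 265.7 kN.
  R_n,bearing = 2·177.1 + 2·265.7 = 885.6 kN → 0.75 × 885.6 = 664 kN.
Bearing governs: 664 kN.

664 kN (bearing governs)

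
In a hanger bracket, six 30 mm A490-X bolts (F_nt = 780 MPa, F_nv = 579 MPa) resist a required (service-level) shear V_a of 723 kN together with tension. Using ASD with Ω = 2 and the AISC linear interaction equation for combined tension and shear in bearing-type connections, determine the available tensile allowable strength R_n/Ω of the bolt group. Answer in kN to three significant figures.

1180 kN

A_b = π·30²/4 = 706.9 mm²; f_rv = 723 × 1000 / (6 × 706.9) = 170.5 MPa.
F'_nt = 1.3 F_nt − (Ω F_nt / F_nv) f_rv = 1.3·780 − (2·780/579)·170.5 = 554.7 MPa, capped at F_nt → F'_nt = 554.7 MPa.
R_n = F'_nt · A_b · n = 554.7 × 706.9 × 6 / 1000 = 2353 kN.
Allowable strength R_n/Ω = 2353 / 2 = 1180 kN.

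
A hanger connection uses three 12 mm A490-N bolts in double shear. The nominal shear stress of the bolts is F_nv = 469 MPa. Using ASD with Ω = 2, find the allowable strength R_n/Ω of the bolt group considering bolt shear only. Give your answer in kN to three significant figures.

A_b = π × 12² / 4 = 113.1 mm².
R_n = F_nv · A_b · n · n_s = 469 × 113.1 × 3 × 2 / 1000 = 318.3 kN.
Allowable strength R_n/Ω = 318.3 / 2 = 159 kN.

159 kN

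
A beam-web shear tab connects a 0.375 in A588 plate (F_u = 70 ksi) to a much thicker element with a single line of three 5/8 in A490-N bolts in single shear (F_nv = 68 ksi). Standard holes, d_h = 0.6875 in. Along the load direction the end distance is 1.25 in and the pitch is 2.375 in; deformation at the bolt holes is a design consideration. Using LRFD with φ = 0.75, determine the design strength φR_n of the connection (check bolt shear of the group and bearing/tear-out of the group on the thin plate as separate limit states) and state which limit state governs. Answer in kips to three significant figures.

46.9 kips (bolt shear governs)

Bolt shear: A_b = π·0.625²/4 = 0.3068 in²; R_n = 68 × 0.3068 × 3 × 1 = 62.59 kips → 0.75 × 62.59 = 46.9 kips.
Bearing (1.2 l_c t F_u ≤ 2.4 d t F_u): upper limit = 2.4·0.625·0.375·70 = 39.38 kips.
  Edge l_c = 1.25 − 0.6875/2 = 0.9062 → r_n = 28.55 kips; interior l_c = 2.375 − 0.6875 = 1.688 → r_n = 39.38 kips.
  R_n,bearing = 1·28.55 + 2·39.38 = 107.3 kips → 0.75 × 107.3 = 80.5 kips.
Bolt shear governs: 46.9 kips.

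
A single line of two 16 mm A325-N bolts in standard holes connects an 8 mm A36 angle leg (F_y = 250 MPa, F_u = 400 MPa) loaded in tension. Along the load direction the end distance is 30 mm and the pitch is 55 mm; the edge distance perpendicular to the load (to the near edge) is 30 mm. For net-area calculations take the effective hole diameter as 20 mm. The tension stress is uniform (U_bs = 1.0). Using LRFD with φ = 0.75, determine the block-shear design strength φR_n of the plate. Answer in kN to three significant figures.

Shear plane L_v = 30 + 1·55 = 85 mm; A_gv = 85 × 8 = 680 mm².
A_nv = (85 − 1.5·20) × 8 = 440 mm².
A_nt = (30 − 0.5·20) × 8 = 160 mm².
0.6 F_u A_nv = 105.6 kN; 0.6 F_y A_gv = 102 kN → shear yielding governs the shear term.
R_n = 102 + 1.0 × 400 × 160 / 1000 = 166 kN.
Design strength φR_n = 0.75 × 166 = 124 kN.

124 kN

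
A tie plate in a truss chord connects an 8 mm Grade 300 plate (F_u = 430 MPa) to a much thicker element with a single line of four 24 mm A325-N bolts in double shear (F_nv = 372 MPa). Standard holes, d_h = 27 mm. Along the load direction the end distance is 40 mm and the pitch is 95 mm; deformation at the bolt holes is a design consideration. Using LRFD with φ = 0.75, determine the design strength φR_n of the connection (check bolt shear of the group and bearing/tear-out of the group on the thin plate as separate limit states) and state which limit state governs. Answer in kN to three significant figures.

528 kN (bearing governs)

Bolt shear: A_b = π·24²/4 = 452.4 mm²; R_n = 372 × 452.4 × 4 × 2 / 1000 = 1346 kN → 0.75 × 1346 = 1010 kN.
Bearing (1.2 l_c t F_u ≤ 2.4 d t F_u): upper limit = 2.4·24·8·430 / 1000 = 198.1 kN.
  Edge l_c = 40 − 27/2 = 26.5 → r_n = 109.4 kN; interior l_c = 95 − 27 = 68 → r_n = 198.1 kN.
  R_n,bearing = 1·109.4 + 3·198.1 = 703.8 kN → 0.75 × 703.8 = 528 kN.
Bearing governs: 528 kN.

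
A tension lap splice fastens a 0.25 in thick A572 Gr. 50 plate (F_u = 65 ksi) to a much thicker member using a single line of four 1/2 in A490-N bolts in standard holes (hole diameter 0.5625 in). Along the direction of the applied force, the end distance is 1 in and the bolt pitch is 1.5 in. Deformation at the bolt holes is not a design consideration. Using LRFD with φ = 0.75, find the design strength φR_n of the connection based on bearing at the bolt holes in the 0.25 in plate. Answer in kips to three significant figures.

Per bolt r_n = 1.5 l_c t F_u ≤ 3.0 d t F_u; upper limit = 3.0 × 0.5 × 0.25 × 65 = 24.38 kips.
Edge bolt: l_c = 1 − 0.5625/2 = 0.7188 in → 1.5 × 0.7188 × 0.25 × 65 = 17.52 → r_n = 17.52 kips.
Interior bolts: l_c = 1.5 − 0.5625 = 0.9375 in → 1.5 × 0.9375 × 0.25 × 65 = 22.85 → r_n = 22.85 kips.
R_n = 1 × 17.52 + 3 × 22.85 = 86.07 kips.
Design strength φR_n = 0.75 × 86.07 = 64.6 kips.

64.6 kips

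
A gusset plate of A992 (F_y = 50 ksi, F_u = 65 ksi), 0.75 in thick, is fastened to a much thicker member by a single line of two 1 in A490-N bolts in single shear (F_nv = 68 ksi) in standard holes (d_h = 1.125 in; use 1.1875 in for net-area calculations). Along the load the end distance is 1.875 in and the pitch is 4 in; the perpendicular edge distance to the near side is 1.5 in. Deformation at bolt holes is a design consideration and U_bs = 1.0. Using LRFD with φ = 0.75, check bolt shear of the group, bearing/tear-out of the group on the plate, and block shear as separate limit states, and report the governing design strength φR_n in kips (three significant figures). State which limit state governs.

80.1 kips (bolt shear governs)

Bolt shear: A_b = π·1²/4 = 0.7854 in²; R_n = 68 × 0.7854 × 2 × 1 = 106.8 kips → 0.75 × 106.8 = 80.1 kips.
Bearing: edge l_c = 1.312, r_n = 76.78 kips; interior l_c = 2.875, r_n = 117 kips; R_n = 76.78 + 1·117 = 193.8 kips → 145 kips.
Block shear: A_gv = 4.406, A_nv = 3.07, A_nt = 0.6797 in²; R_n = min(0.6F_uA_nv, 0.6F_yA_gv) + U_bs·F_u·A_nt = 163.9 kips → 123 kips.
Bolt shear governs: 80.1 kips.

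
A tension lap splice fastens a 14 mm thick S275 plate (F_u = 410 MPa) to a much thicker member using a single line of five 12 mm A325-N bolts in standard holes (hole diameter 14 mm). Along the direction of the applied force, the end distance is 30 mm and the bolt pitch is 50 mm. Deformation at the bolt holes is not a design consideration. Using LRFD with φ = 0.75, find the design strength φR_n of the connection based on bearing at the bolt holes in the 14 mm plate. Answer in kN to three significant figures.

768 kN

Per bolt r_n = 1.5 l_c t F_u ≤ 3.0 d t F_u; upper limit = 3.0 × 12 × 14 × 410 / 1000 = 206.6 kN.
Edge bolt: l_c = 30 − 14/2 = 23 mm → 1.5 × 23 × 14 × 410 / 1000 = 198 → r_n = 198 kN.
Interior bolts: l_c = 50 − 14 = 36 mm → 1.5 × 36 × 14 × 410 / 1000 = 310 → r_n = 206.6 kN.
R_n = 1 × 198 + 4 × 206.6 = 1025 kN.
Design strength φR_n = 0.75 × 1025 = 768 kN.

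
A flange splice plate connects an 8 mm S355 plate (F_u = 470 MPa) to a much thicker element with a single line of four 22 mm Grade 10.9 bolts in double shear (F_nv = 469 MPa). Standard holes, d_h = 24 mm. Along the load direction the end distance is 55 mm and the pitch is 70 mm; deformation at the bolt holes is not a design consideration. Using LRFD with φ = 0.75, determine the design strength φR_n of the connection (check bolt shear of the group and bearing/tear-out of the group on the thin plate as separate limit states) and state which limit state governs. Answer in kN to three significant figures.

Bolt shear: A_b = π·22²/4 = 380.1 mm²; R_n = 469 × 380.1 × 4 × 2 / 1000 = 1426 kN → 0.75 × 1426 = 1070 kN.
Bearing (1.5 l_c t F_u ≤ 3.0 d t F_u): upper limit = 3.0·22·8·470 / 1000 = 248.2 kN.
  Edge l_c = 55 − 24/2 = 43 → r_n = 242.5 kN; interior l_c = 70 − 24 = 46 → r_n = 248.2 kN.
  R_n,bearing = 1·242.5 + 3·248.2 = 987 kN → 0.75 × 987 = 740 kN.
Bearing governs: 740 kN.

740 kN (bearing governs)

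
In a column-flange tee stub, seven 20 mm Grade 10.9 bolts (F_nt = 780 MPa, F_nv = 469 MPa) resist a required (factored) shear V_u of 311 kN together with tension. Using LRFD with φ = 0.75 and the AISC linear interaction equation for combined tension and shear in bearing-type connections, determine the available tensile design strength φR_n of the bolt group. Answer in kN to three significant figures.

1160 kN

A_b = π·20²/4 = 314.2 mm²; f_rv = 311 × 1000 / (7 × 314.2) = 141.4 MPa.
F'_nt = 1.3 F_nt − (F_nt / φF_nv) f_rv = 1.3·780 − (780/(0.75·469))·141.4 = 700.4 MPa, capped at F_nt → F'_nt = 700.4 MPa.
R_n = F'_nt · A_b · n = 700.4 × 314.2 × 7 / 1000 = 1540 kN.
Design strength φR_n = 0.75 × 1540 = 1160 kN.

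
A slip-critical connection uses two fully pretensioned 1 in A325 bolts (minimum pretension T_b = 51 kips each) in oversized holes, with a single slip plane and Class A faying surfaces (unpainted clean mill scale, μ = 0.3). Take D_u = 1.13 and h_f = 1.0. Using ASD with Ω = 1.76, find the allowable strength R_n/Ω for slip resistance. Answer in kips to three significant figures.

R_n = μ · D_u · h_f · T_b · n_s · n_b = 0.3 × 1.13 × 1.0 × 51 × 1 × 2 = 34.58 kips.
Allowable strength R_n/Ω = 34.58 / 1.76 = 19.6 kips.

19.6 kips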